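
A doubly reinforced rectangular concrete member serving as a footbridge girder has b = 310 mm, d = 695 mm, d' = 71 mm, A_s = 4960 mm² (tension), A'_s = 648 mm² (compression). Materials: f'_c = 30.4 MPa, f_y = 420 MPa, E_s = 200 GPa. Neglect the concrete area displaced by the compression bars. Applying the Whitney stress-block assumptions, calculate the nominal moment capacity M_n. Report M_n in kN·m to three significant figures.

Assume both tension and compression steel yield.
Net tension couple steel: A_s − A'_s = 4312 mm².
a = (A_s − A'_s) f_y / (0.85 f'_c b) = 1811040/(0.85 × 30.4 × 310) = 226.09 mm.
c = a/β₁ = 226.09/0.833 = 271.42 mm; ε'_s = 0.003(c − d')/c = 0.0022 ≥ f_y/E_s = 0.0021, so compression steel does yield.
M_n = (A_s − A'_s) f_y (d − a/2) + A'_s f_y (d − d') = [1811040 × (695 − 113.045) + 272160 × (695 − 71)] × 10⁻⁶ = 1053.94 + 169.83 = 1223.77 kN·m.

M_n ≈ 1220 kN·m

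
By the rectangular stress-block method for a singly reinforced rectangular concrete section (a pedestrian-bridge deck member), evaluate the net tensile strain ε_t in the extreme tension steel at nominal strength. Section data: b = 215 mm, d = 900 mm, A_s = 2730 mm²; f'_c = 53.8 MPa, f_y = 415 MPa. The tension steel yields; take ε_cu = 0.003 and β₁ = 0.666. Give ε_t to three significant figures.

a = A_s f_y/(0.85 f'_c b) = 115.23 mm.
β₁ = 0.666, so c = a/β₁ = 115.23/0.666 = 173.02 mm.
From the linear strain diagram with ε_cu = 0.003: ε_t = 0.003 (d − c)/c = 0.003 × (900 − 173.02)/173.02 = 0.0126.
Since ε_t ≥ 0.005, the section is tension-controlled.

ε_t ≈ 0.0126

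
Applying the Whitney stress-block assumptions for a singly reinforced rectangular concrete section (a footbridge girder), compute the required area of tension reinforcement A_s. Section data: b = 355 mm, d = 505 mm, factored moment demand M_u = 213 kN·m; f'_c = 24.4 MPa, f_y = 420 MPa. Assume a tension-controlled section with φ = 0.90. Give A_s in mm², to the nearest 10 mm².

A_s ≈ 1200 mm²

M_n = M_u/φ = 213/0.90 = 236.667 kN·m.
With M_n = 0.85 f'_c a b (d − a/2), solve the quadratic for a:
a = d − √(d² − 2M_n/(0.85 f'_c b)) = 505 − √(505² − 2 × 236.667×10⁶/(0.85 × 24.4 × 355)) = 68.27 mm.
A_s = 0.85 f'_c a b / f_y = 0.85 × 24.4 × 68.27 × 355 / 420 = 1196.8 mm².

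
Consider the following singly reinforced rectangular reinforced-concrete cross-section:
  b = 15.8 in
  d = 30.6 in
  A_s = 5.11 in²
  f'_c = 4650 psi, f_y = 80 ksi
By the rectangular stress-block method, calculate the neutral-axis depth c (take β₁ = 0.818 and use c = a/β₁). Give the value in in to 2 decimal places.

T = A_s f_y = 5.11 × 80 = 408.8 kips.
a = T/(0.85 f'_c b) = 408.8/(0.85 × 4.65 × 15.8) = 6.5461 in.
With β₁ = 0.818, c = a/β₁ = 6.5461/0.818 = 8.00 in.

c ≈ 8.00 in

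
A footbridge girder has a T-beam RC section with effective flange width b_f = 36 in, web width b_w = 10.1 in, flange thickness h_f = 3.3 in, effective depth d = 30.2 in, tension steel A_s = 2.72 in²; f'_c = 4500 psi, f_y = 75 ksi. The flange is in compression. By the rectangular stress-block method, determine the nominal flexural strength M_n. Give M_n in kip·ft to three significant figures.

Tension: T = A_s f_y = 2.72 × 75 = 204 kips.
Try a within the flange: a = T/(0.85 f'_c b_f) = 204/(0.85 × 4.5 × 36) = 1.481 in.
Since a = 1.481 ≤ h_f = 3.3 in, the stress block lies entirely in the flange; analyse as a rectangular beam of width b_f.
M_n = T(d − a/2) = 204 × (30.2 − 0.7405) = 6009.7 kip·in.
M_n = 6009.7/12 = 500.81 kip·ft.

M_n ≈ 501 kip·ft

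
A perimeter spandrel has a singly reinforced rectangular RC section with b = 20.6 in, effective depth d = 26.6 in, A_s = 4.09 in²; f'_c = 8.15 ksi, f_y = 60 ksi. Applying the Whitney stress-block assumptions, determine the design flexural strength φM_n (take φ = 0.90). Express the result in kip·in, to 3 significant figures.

φM_n ≈ 5680 kip·in

T = A_s f_y = 4.09 × 60 = 245.4 kips.
a = T/(0.85 f'_c b) = 245.4/(0.85 × 8.15 × 20.6) = 1.720 in.
M_n = T(d − a/2) = 245.4 × (26.6 − 0.86) = 6316.6 kip·in.
φM_n = 0.90 × 6316.6 = 5684.9 kip·in.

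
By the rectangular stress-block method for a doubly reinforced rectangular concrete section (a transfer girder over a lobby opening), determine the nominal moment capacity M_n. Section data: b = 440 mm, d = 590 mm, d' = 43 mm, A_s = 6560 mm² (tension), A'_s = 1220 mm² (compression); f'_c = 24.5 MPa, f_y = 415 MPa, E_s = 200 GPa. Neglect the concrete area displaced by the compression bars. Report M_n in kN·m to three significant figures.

Assume both tension and compression steel yield.
Net tension couple steel: A_s − A'_s = 5340 mm².
a = (A_s − A'_s) f_y / (0.85 f'_c b) = 2216100/(0.85 × 24.5 × 440) = 241.85 mm.
c = a/β₁ = 241.85/0.85 = 284.53 mm; ε'_s = 0.003(c − d')/c = 0.0025 ≥ f_y/E_s = 0.0021, so compression steel does yield.
M_n = (A_s − A'_s) f_y (d − a/2) + A'_s f_y (d − d') = [2216100 × (590 − 120.925) + 506300 × (590 − 43)] × 10⁻⁶ = 1039.52 + 276.95 = 1316.47 kN·m.

M_n ≈ 1320 kN·m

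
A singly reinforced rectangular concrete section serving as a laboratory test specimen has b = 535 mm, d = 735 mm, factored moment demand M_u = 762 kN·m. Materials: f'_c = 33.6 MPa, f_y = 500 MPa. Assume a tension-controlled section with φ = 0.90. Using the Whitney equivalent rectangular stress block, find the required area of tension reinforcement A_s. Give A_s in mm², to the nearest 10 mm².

M_n = M_u/φ = 762/0.90 = 846.667 kN·m.
With M_n = 0.85 f'_c a b (d − a/2), solve the quadratic for a:
a = d − √(d² − 2M_n/(0.85 f'_c b)) = 735 − √(735² − 2 × 846.667×10⁶/(0.85 × 33.6 × 535)) = 79.71 mm.
A_s = 0.85 f'_c a b / f_y = 0.85 × 33.6 × 79.71 × 535 / 500 = 2435.9 mm².

A_s ≈ 2440 mm²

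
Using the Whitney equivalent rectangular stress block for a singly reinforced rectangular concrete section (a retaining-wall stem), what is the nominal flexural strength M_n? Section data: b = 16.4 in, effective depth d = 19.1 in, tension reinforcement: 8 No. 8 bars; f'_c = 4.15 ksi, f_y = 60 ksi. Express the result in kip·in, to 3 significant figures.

A_s = 8 × 0.79 = 6.32 in².
T = A_s f_y = 6.32 × 60 = 379.2 kips.
a = T/(0.85 f'_c b) = 379.2/(0.85 × 4.15 × 16.4) = 6.555 in.
M_n = T(d − a/2) = 379.2 × (19.1 − 3.2775) = 5999.9 kip·in.

M_n ≈ 6000 kip·in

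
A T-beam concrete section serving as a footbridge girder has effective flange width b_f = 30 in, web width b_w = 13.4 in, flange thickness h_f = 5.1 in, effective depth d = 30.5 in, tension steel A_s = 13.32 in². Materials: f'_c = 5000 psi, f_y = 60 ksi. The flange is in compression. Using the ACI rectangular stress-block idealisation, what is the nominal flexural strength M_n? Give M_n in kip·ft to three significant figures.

Tension: T = A_s f_y = 13.32 × 60 = 799.2 kips.
Try a within the flange: a = T/(0.85 f'_c b_f) = 799.2/(0.85 × 5 × 30) = 6.268 in.
a = 6.268 > h_f = 5.1 in: the block extends into the web. Split into flange-overhang and web parts.
C_f = 0.85 f'_c (b_f − b_w) h_f = 0.85 × 5 × (30 − 13.4) × 5.1 = 359.8 kips.
Remaining web compression depth: a_w = (T − C_f)/(0.85 f'_c b_w) = (799.2 − 359.8)/(0.85 × 5 × 13.4) = 7.716 in.
M_n = C_f(d − h_f/2) + (T − C_f)(d − a_w/2) = 359.8 × (30.5 − 2.55) + 439.4 × (30.5 − 3.858) = 10056.4 + 11706.5 = 21762.9 kip·in.
M_n = 21762.9/12 = 1813.58 kip·ft.

M_n ≈ 1810 kip·ft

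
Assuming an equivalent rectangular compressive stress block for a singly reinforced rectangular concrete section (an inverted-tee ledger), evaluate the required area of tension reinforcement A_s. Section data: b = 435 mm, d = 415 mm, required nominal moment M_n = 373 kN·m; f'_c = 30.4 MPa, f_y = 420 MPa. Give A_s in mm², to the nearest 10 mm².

A_s ≈ 2400 mm²

With M_n = 0.85 f'_c a b (d − a/2), solve the quadratic for a:
a = d − √(d² − 2M_n/(0.85 f'_c b)) = 415 − √(415² − 2 × 373×10⁶/(0.85 × 30.4 × 435)) = 89.64 mm.
A_s = 0.85 f'_c a b / f_y = 0.85 × 30.4 × 89.64 × 435 / 420 = 2399.0 mm².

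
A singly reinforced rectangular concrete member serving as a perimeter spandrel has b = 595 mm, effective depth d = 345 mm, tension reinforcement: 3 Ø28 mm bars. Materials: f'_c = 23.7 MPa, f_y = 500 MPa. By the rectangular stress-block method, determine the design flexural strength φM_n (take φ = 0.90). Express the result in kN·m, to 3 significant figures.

A_s = 3 × 616 = 1848 mm².
T = A_s f_y = 1848 × 500 = 924000 N = 924 kN.
From C = T: a = T/(0.85 f'_c b) = 924000/(0.85 × 23.7 × 595) = 77.09 mm.
M_n = T(d − a/2) = 924 kN × (345 − 38.545) mm = 283.16 kN·m.
φM_n = 0.90 × 283.16 = 254.84 kN·m.

φM_n ≈ 255 kN·m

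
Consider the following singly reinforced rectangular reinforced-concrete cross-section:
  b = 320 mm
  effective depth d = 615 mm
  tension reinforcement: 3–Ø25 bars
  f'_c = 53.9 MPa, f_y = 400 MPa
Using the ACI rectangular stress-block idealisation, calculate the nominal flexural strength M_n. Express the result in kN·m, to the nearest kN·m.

A_s = 3 × 491 = 1473 mm².
T = A_s f_y = 1473 × 400 = 589200 N = 589.2 kN.
From C = T: a = T/(0.85 f'_c b) = 589200/(0.85 × 53.9 × 320) = 40.19 mm.
M_n = T(d − a/2) = 589.2 kN × (615 − 20.095) mm = 350.52 kN·m.

M_n ≈ 351 kN·m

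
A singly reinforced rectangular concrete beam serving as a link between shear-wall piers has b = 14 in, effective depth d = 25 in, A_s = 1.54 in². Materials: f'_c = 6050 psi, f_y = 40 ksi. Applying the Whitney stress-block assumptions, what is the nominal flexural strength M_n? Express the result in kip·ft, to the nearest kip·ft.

T = A_s f_y = 1.54 × 40 = 61.6 kips.
a = T/(0.85 f'_c b) = 61.6/(0.85 × 6.05 × 14) = 0.856 in.
M_n = T(d − a/2) = 61.6 × (25 − 0.428) = 1513.6 kip·in = 1513.6/12 = 126.13 kip·ft.

M_n ≈ 126 kip·ft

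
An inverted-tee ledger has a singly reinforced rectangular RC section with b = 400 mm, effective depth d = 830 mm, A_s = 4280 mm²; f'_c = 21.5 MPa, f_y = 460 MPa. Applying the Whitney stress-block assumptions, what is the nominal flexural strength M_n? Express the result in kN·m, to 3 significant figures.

T = A_s f_y = 4280 × 460 = 1968800 N = 1968.8 kN.
From C = T: a = T/(0.85 f'_c b) = 1968800/(0.85 × 21.5 × 400) = 269.33 mm.
M_n = T(d − a/2) = 1968.8 kN × (830 − 134.665) mm = 1368.98 kN·m.

M_n ≈ 1370 kN·m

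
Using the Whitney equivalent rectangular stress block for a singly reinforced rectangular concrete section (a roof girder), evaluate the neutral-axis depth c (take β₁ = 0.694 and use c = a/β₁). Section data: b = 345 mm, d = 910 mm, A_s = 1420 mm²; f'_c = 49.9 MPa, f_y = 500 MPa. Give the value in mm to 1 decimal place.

c ≈ 69.9 mm

T = A_s f_y = 1420 × 500 = 710000 N = 710 kN.
Setting C = 0.85 f'_c a b equal to T: a = 710000/(0.85 × 49.9 × 345) = 48.520 mm.
With β₁ = 0.694, c = a/β₁ = 48.520/0.694 = 69.9 mm.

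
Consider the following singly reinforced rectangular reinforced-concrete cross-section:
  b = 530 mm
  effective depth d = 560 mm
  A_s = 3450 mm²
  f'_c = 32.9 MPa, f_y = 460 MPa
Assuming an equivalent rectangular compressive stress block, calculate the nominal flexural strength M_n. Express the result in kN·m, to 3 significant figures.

M_n ≈ 804 kN·m

T = A_s f_y = 3450 × 460 = 1587000 N = 1587 kN.
From C = T: a = T/(0.85 f'_c b) = 1587000/(0.85 × 32.9 × 530) = 107.07 mm.
M_n = T(d − a/2) = 1587 kN × (560 − 53.535) mm = 803.76 kN·m.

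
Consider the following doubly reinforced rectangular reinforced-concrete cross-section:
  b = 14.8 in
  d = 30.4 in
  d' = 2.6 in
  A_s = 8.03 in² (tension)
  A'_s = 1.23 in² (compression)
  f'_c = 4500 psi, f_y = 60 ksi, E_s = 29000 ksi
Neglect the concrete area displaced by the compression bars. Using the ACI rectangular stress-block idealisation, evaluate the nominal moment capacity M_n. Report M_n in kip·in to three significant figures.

M_n ≈ 13000 kip·in

Assume both steels yield.
a = (A_s − A'_s) f_y/(0.85 f'_c b) = (8.03 − 1.23) × 60/(0.85 × 4.5 × 14.8) = 7.207 in.
c = a/β₁ = 7.207/0.825 = 8.736 in; ε'_s = 0.003(c − d')/c = 0.0021 ≥ ε_y = 0.0021, so the compression steel yields.
M_n = (A_s − A'_s) f_y (d − a/2) + A'_s f_y (d − d') = 408 × (30.4 − 3.6035) + 73.8 × (30.4 − 2.6) = 10933.0 + 2051.6 = 12984.6 kip·in.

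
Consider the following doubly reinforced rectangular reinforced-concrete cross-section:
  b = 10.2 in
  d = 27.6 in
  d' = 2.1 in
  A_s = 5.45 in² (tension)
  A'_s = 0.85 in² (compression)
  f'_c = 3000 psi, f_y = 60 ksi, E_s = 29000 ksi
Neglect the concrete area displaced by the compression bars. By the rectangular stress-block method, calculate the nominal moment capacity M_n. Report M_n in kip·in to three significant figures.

M_n ≈ 7450 kip·in

Assume both steels yield.
a = (A_s − A'_s) f_y/(0.85 f'_c b) = (5.45 − 0.85) × 60/(0.85 × 3 × 10.2) = 10.611 in.
c = a/β₁ = 10.611/0.85 = 12.484 in; ε'_s = 0.003(c − d')/c = 0.0025 ≥ ε_y = 0.0021, so the compression steel yields.
M_n = (A_s − A'_s) f_y (d − a/2) + A'_s f_y (d − d') = 276 × (27.6 − 5.3055) + 51 × (27.6 − 2.1) = 6153.3 + 1300.5 = 7453.8 kip·in.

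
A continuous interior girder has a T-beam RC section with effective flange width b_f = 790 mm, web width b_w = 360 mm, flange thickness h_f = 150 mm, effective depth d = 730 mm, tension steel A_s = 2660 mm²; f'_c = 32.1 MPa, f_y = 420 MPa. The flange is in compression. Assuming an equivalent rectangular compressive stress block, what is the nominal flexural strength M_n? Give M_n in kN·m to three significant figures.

Tension: T = A_s f_y = 2660 × 420 = 1117200 N.
Try a within the flange: a = T/(0.85 f'_c b_f) = 1117200/(0.85 × 32.1 × 790) = 51.83 mm.
Since a = 51.83 ≤ h_f = 150 mm, the stress block lies entirely in the flange; analyse as a rectangular beam of width b_f.
M_n = T(d − a/2) = 1117200 × (730 − 25.915) = 786.60 × 10⁶ N·mm.
M_n = 786.60 kN·m.

M_n ≈ 787 kN·m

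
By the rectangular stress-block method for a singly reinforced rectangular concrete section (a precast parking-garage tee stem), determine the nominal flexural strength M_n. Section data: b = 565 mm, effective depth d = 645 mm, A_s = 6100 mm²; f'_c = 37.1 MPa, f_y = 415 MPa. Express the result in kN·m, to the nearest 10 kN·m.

M_n ≈ 1450 kN·m

T = A_s f_y = 6100 × 415 = 2531500 N = 2531.5 kN.
From C = T: a = T/(0.85 f'_c b) = 2531500/(0.85 × 37.1 × 565) = 142.08 mm.
M_n = T(d − a/2) = 2531.5 kN × (645 − 71.04) mm = 1452.98 kN·m.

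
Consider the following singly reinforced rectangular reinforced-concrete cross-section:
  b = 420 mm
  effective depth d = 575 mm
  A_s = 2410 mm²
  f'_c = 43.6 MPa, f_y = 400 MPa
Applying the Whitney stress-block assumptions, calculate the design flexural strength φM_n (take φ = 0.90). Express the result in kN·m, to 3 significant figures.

φM_n ≈ 472 kN·m

T = A_s f_y = 2410 × 400 = 964000 N = 964 kN.
From C = T: a = T/(0.85 f'_c b) = 964000/(0.85 × 43.6 × 420) = 61.93 mm.
M_n = T(d − a/2) = 964 kN × (575 − 30.965) mm = 524.45 kN·m.
φM_n = 0.90 × 524.45 = 472.01 kN·m.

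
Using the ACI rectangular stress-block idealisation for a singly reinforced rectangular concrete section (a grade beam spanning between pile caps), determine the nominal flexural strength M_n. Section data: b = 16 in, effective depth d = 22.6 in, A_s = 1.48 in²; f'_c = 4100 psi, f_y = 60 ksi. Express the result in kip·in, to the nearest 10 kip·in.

T = A_s f_y = 1.48 × 60 = 88.8 kips.
a = T/(0.85 f'_c b) = 88.8/(0.85 × 4.1 × 16) = 1.593 in.
M_n = T(d − a/2) = 88.8 × (22.6 − 0.7965) = 1936.2 kip·in.

M_n ≈ 1940 kip·in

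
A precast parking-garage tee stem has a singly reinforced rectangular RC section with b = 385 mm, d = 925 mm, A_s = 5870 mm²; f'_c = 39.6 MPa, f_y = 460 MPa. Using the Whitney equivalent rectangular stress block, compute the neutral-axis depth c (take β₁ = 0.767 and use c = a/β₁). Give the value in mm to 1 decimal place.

T = A_s f_y = 5870 × 460 = 2700200 N = 2700.2 kN.
Setting C = 0.85 f'_c a b equal to T: a = 2700200/(0.85 × 39.6 × 385) = 208.363 mm.
With β₁ = 0.767, c = a/β₁ = 208.363/0.767 = 271.7 mm.

c ≈ 271.7 mm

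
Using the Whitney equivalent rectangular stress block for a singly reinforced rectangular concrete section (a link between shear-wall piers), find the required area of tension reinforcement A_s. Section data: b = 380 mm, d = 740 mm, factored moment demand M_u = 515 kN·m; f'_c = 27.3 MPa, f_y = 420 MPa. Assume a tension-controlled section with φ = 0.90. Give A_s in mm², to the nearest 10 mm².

M_n = M_u/φ = 515/0.90 = 572.222 kN·m.
With M_n = 0.85 f'_c a b (d − a/2), solve the quadratic for a:
a = d − √(d² − 2M_n/(0.85 f'_c b)) = 740 − √(740² − 2 × 572.222×10⁶/(0.85 × 27.3 × 380)) = 93.62 mm.
A_s = 0.85 f'_c a b / f_y = 0.85 × 27.3 × 93.62 × 380 / 420 = 1965.6 mm².

A_s ≈ 1970 mm²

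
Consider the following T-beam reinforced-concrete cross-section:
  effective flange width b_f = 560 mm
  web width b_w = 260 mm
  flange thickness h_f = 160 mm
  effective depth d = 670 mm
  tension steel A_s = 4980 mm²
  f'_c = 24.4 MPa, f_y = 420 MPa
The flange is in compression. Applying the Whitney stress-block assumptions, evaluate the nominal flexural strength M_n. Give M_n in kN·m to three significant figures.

M_n ≈ 1210 kN·m

Tension: T = A_s f_y = 4980 × 420 = 2091600 N.
Try a within the flange: a = T/(0.85 f'_c b_f) = 2091600/(0.85 × 24.4 × 560) = 180.09 mm.
a = 180.09 > h_f = 160 mm: the block extends into the web. Split into flange-overhang and web parts.
C_f = 0.85 f'_c (b_f − b_w) h_f = 0.85 × 24.4 × (560 − 260) × 160 = 995520 N.
Remaining web compression depth: a_w = (T − C_f)/(0.85 f'_c b_w) = (2091600 − 995520)/(0.85 × 24.4 × 260) = 203.26 mm.
M_n = C_f(d − h_f/2) + (T − C_f)(d − a_w/2) = 995520 × (670 − 80) + 1096080 × (670 − 101.63) = 587.36 + 622.98 = 1210.34 × 10⁶ N·mm.
M_n = 1210.34 kN·m.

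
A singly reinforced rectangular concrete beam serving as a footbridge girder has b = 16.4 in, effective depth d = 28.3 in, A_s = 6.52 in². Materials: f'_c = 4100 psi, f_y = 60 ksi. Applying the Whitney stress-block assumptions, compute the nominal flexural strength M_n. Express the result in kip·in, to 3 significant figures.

T = A_s f_y = 6.52 × 60 = 391.2 kips.
a = T/(0.85 f'_c b) = 391.2/(0.85 × 4.1 × 16.4) = 6.845 in.
M_n = T(d − a/2) = 391.2 × (28.3 − 3.4225) = 9732.1 kip·in.

M_n ≈ 9730 kip·in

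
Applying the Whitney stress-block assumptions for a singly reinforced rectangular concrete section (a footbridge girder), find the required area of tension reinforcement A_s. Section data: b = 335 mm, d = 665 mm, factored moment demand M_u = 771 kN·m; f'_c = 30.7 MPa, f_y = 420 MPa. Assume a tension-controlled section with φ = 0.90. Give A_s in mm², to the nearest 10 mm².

A_s ≈ 3510 mm²

M_n = M_u/φ = 771/0.90 = 856.667 kN·m.
With M_n = 0.85 f'_c a b (d − a/2), solve the quadratic for a:
a = d − √(d² − 2M_n/(0.85 f'_c b)) = 665 − √(665² − 2 × 856.667×10⁶/(0.85 × 30.7 × 335)) = 168.78 mm.
A_s = 0.85 f'_c a b / f_y = 0.85 × 30.7 × 168.78 × 335 / 420 = 3513.0 mm².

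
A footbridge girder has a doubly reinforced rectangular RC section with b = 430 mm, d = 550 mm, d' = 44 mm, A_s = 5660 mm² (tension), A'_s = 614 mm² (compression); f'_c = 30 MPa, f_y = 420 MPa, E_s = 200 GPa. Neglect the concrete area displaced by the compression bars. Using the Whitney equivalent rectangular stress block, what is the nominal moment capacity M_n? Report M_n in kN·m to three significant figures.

Assume both tension and compression steel yield.
Net tension couple steel: A_s − A'_s = 5046 mm².
a = (A_s − A'_s) f_y / (0.85 f'_c b) = 2119320/(0.85 × 30 × 430) = 193.28 mm.
c = a/β₁ = 193.28/0.836 = 231.20 mm; ε'_s = 0.003(c − d')/c = 0.0024 ≥ f_y/E_s = 0.0021, so compression steel does yield.
M_n = (A_s − A'_s) f_y (d − a/2) + A'_s f_y (d − d') = [2119320 × (550 − 96.64) + 257880 × (550 − 44)] × 10⁻⁶ = 960.81 + 130.49 = 1091.30 kN·m.

M_n ≈ 1090 kN·m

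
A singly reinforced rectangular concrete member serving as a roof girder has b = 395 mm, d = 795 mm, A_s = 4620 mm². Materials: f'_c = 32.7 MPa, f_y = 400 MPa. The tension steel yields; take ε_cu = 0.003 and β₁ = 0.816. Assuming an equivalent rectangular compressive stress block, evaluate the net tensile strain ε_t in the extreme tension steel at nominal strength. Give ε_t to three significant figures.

a = A_s f_y/(0.85 f'_c b) = 168.32 mm.
β₁ = 0.816, so c = a/β₁ = 168.32/0.816 = 206.27 mm.
From the linear strain diagram with ε_cu = 0.003: ε_t = 0.003 (d − c)/c = 0.003 × (795 − 206.27)/206.27 = 0.00856.
Since ε_t ≥ 0.005, the section is tension-controlled.

ε_t ≈ 0.00856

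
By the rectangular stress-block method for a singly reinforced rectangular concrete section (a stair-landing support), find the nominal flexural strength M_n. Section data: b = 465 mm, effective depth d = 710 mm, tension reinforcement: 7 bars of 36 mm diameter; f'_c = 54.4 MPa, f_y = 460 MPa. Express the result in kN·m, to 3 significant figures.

A_s = 7 × 1018 = 7126 mm².
T = A_s f_y = 7126 × 460 = 3277960 N = 3277.96 kN.
From C = T: a = T/(0.85 f'_c b) = 3277960/(0.85 × 54.4 × 465) = 152.45 mm.
M_n = T(d − a/2) = 3277.96 kN × (710 − 76.225) mm = 2077.49 kN·m.

M_n ≈ 2080 kN·m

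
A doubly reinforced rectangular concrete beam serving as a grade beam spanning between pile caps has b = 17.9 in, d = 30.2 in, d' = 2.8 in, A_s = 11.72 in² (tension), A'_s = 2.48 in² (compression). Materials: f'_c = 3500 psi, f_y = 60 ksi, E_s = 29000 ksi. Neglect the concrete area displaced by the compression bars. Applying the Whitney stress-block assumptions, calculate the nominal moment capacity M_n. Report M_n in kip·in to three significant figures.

Assume both steels yield.
a = (A_s − A'_s) f_y/(0.85 f'_c b) = (11.72 − 2.48) × 60/(0.85 × 3.5 × 17.9) = 10.411 in.
c = a/β₁ = 10.411/0.85 = 12.248 in; ε'_s = 0.003(c − d')/c = 0.0023 ≥ ε_y = 0.0021, so the compression steel yields.
M_n = (A_s − A'_s) f_y (d − a/2) + A'_s f_y (d − d') = 554.4 × (30.2 − 5.2055) + 148.8 × (30.2 − 2.8) = 13857.0 + 4077.1 = 17934.1 kip·in.

M_n ≈ 17900 kip·in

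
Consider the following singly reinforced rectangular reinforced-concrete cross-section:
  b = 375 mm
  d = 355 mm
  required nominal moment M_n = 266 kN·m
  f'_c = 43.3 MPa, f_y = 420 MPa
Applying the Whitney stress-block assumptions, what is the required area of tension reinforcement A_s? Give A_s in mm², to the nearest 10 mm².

With M_n = 0.85 f'_c a b (d − a/2), solve the quadratic for a:
a = d − √(d² − 2M_n/(0.85 f'_c b)) = 355 − √(355² − 2 × 266×10⁶/(0.85 × 43.3 × 375)) = 59.23 mm.
A_s = 0.85 f'_c a b / f_y = 0.85 × 43.3 × 59.23 × 375 / 420 = 1946.4 mm².

A_s ≈ 1950 mm²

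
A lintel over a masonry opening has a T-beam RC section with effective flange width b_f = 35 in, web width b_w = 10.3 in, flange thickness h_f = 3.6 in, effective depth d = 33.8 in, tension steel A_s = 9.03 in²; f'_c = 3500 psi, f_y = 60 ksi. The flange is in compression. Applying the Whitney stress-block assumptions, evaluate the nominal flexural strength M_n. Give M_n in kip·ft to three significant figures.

M_n ≈ 1380 kip·ft

Tension: T = A_s f_y = 9.03 × 60 = 541.8 kips.
Try a within the flange: a = T/(0.85 f'_c b_f) = 541.8/(0.85 × 3.5 × 35) = 5.203 in.
a = 5.203 > h_f = 3.6 in: the block extends into the web. Split into flange-overhang and web parts.
C_f = 0.85 f'_c (b_f − b_w) h_f = 0.85 × 3.5 × (35 − 10.3) × 3.6 = 264.5 kips.
Remaining web compression depth: a_w = (T − C_f)/(0.85 f'_c b_w) = (541.8 − 264.5)/(0.85 × 3.5 × 10.3) = 9.050 in.
M_n = C_f(d − h_f/2) + (T − C_f)(d − a_w/2) = 264.5 × (33.8 − 1.8) + 277.3 × (33.8 − 4.525) = 8464.0 + 8118.0 = 16582.0 kip·in.
M_n = 16582.0/12 = 1381.83 kip·ft.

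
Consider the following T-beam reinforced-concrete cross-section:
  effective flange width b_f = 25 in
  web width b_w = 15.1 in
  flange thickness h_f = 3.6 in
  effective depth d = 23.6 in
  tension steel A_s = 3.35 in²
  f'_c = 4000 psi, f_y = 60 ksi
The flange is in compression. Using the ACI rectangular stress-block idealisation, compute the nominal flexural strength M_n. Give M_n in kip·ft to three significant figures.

M_n ≈ 375 kip·ft

Tension: T = A_s f_y = 3.35 × 60 = 201 kips.
Try a within the flange: a = T/(0.85 f'_c b_f) = 201/(0.85 × 4 × 25) = 2.365 in.
Since a = 2.365 ≤ h_f = 3.6 in, the stress block lies entirely in the flange; analyse as a rectangular beam of width b_f.
M_n = T(d − a/2) = 201 × (23.6 − 1.1825) = 4505.9 kip·in.
M_n = 4505.9/12 = 375.49 kip·ft.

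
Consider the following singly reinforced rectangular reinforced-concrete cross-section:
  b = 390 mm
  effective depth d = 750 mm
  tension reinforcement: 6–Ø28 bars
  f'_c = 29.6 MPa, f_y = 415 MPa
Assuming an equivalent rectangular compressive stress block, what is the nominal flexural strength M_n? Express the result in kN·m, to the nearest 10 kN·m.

M_n ≈ 1030 kN·m

A_s = 6 × 616 = 3696 mm².
T = A_s f_y = 3696 × 415 = 1533840 N = 1533.84 kN.
From C = T: a = T/(0.85 f'_c b) = 1533840/(0.85 × 29.6 × 390) = 156.32 mm.
M_n = T(d − a/2) = 1533.84 kN × (750 − 78.16) mm = 1030.50 kN·m.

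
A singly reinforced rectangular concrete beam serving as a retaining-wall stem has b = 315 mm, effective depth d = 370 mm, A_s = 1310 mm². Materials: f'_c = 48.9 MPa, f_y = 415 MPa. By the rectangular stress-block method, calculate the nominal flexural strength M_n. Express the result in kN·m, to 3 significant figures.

M_n ≈ 190 kN·m

T = A_s f_y = 1310 × 415 = 543650 N = 543.65 kN.
From C = T: a = T/(0.85 f'_c b) = 543650/(0.85 × 48.9 × 315) = 41.52 mm.
M_n = T(d − a/2) = 543.65 kN × (370 − 20.76) mm = 189.86 kN·m.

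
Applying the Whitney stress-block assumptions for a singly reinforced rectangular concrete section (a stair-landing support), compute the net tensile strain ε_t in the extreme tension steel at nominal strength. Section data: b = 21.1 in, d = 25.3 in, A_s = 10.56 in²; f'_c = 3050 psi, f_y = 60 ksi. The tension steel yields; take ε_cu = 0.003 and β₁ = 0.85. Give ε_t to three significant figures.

a = A_s f_y/(0.85 f'_c b) = 11.583 in.
β₁ = 0.85, so c = a/β₁ = 11.583/0.85 = 13.627 in.
From the linear strain diagram with ε_cu = 0.003: ε_t = 0.003 (d − c)/c = 0.003 × (25.3 − 13.627)/13.627 = 0.00257.
ε_t < 0.004 — the section is over-reinforced for flexure under ACI limits.

ε_t ≈ 0.00257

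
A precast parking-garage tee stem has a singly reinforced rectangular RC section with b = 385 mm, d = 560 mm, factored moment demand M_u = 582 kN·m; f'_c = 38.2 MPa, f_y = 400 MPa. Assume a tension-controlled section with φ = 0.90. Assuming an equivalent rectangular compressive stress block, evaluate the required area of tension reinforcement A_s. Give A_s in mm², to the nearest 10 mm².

A_s ≈ 3170 mm²

M_n = M_u/φ = 582/0.90 = 646.667 kN·m.
With M_n = 0.85 f'_c a b (d − a/2), solve the quadratic for a:
a = d − √(d² − 2M_n/(0.85 f'_c b)) = 560 − √(560² − 2 × 646.667×10⁶/(0.85 × 38.2 × 385)) = 101.59 mm.
A_s = 0.85 f'_c a b / f_y = 0.85 × 38.2 × 101.59 × 385 / 400 = 3174.9 mm².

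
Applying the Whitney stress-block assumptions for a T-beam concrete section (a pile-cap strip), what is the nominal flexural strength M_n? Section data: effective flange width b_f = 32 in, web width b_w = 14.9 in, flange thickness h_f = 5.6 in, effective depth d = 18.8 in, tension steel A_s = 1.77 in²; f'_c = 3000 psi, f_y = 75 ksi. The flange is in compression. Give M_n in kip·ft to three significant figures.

M_n ≈ 199 kip·ft

Tension: T = A_s f_y = 1.77 × 75 = 132.75 kips.
Try a within the flange: a = T/(0.85 f'_c b_f) = 132.75/(0.85 × 3 × 32) = 1.627 in.
Since a = 1.627 ≤ h_f = 5.6 in, the stress block lies entirely in the flange; analyse as a rectangular beam of width b_f.
M_n = T(d − a/2) = 132.75 × (18.8 − 0.8135) = 2387.7 kip·in.
M_n = 2387.7/12 = 198.98 kip·ft.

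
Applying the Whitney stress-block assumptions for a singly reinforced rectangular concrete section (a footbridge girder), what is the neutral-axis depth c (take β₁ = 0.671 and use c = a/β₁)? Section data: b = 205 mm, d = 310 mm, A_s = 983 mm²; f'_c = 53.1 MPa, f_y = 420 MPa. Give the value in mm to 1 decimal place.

c ≈ 66.5 mm

T = A_s f_y = 983 × 420 = 412860 N = 412.86 kN.
Setting C = 0.85 f'_c a b equal to T: a = 412860/(0.85 × 53.1 × 205) = 44.621 mm.
With β₁ = 0.671, c = a/β₁ = 44.621/0.671 = 66.5 mm.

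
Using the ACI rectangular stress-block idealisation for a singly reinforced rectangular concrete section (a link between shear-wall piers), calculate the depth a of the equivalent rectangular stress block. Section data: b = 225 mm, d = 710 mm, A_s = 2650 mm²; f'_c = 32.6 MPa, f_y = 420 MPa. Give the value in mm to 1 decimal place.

a ≈ 178.5 mm

T = A_s f_y = 2650 × 420 = 1113000 N = 1113 kN.
Setting C = 0.85 f'_c a b equal to T: a = 1113000/(0.85 × 32.6 × 225) = 178.5 mm.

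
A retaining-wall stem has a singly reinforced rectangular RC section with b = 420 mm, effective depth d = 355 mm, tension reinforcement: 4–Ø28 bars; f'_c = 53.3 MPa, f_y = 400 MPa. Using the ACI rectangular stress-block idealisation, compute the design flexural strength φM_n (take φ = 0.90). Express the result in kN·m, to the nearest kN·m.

A_s = 4 × 616 = 2464 mm².
T = A_s f_y = 2464 × 400 = 985600 N = 985.6 kN.
From C = T: a = T/(0.85 f'_c b) = 985600/(0.85 × 53.3 × 420) = 51.80 mm.
M_n = T(d − a/2) = 985.6 kN × (355 − 25.9) mm = 324.36 kN·m.
φM_n = 0.90 × 324.36 = 291.92 kN·m.

φM_n ≈ 292 kN·m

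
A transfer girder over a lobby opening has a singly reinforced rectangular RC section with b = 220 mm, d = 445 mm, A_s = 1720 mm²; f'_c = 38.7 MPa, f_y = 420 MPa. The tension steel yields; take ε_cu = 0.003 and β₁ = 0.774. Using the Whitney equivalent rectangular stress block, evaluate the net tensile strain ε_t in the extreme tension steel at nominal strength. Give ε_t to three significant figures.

a = A_s f_y/(0.85 f'_c b) = 99.82 mm.
β₁ = 0.774, so c = a/β₁ = 99.82/0.774 = 128.97 mm.
From the linear strain diagram with ε_cu = 0.003: ε_t = 0.003 (d − c)/c = 0.003 × (445 − 128.97)/128.97 = 0.00735.
Since ε_t ≥ 0.005, the section is tension-controlled.

ε_t ≈ 0.00735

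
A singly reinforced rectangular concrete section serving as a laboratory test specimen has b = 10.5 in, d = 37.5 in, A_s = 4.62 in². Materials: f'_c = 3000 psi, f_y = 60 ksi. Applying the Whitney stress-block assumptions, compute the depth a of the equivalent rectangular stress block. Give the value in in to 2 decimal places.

T = A_s f_y = 4.62 × 60 = 277.2 kips.
a = T/(0.85 f'_c b) = 277.2/(0.85 × 3 × 10.5) = 10.35 in.

a ≈ 10.35 in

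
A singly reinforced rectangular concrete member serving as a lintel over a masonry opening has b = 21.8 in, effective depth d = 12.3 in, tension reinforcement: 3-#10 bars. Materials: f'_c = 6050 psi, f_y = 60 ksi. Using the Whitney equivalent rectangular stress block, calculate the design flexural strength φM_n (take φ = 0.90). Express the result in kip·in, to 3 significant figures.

φM_n ≈ 2320 kip·in

A_s = 3 × 1.27 = 3.81 in².
T = A_s f_y = 3.81 × 60 = 228.6 kips.
a = T/(0.85 f'_c b) = 228.6/(0.85 × 6.05 × 21.8) = 2.039 in.
M_n = T(d − a/2) = 228.6 × (12.3 − 1.0195) = 2578.7 kip·in.
φM_n = 0.90 × 2578.7 = 2320.8 kip·in.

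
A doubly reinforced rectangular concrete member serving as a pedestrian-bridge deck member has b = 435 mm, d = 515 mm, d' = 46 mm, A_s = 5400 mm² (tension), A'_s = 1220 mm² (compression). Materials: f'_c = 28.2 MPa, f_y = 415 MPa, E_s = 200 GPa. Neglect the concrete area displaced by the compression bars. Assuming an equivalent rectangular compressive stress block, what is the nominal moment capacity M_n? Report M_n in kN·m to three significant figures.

Assume both tension and compression steel yield.
Net tension couple steel: A_s − A'_s = 4180 mm².
a = (A_s − A'_s) f_y / (0.85 f'_c b) = 1734700/(0.85 × 28.2 × 435) = 166.37 mm.
c = a/β₁ = 166.37/0.849 = 195.96 mm; ε'_s = 0.003(c − d')/c = 0.0023 ≥ f_y/E_s = 0.0021, so compression steel does yield.
M_n = (A_s − A'_s) f_y (d − a/2) + A'_s f_y (d − d') = [1734700 × (515 − 83.185) + 506300 × (515 − 46)] × 10⁻⁶ = 749.07 + 237.45 = 986.52 kN·m.

M_n ≈ 987 kN·m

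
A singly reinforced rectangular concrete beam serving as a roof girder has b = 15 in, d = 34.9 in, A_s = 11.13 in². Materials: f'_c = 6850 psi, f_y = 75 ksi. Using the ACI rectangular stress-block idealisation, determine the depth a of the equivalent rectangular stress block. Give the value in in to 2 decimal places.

T = A_s f_y = 11.13 × 75 = 834.75 kips.
a = T/(0.85 f'_c b) = 834.75/(0.85 × 6.85 × 15) = 9.56 in.

a ≈ 9.56 in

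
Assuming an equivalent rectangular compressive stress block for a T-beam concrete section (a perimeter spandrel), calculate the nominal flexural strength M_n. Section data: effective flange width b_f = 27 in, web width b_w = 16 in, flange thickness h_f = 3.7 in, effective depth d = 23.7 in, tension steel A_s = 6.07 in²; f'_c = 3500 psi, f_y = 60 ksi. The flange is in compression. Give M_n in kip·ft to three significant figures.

M_n ≈ 649 kip·ft

Tension: T = A_s f_y = 6.07 × 60 = 364.2 kips.
Try a within the flange: a = T/(0.85 f'_c b_f) = 364.2/(0.85 × 3.5 × 27) = 4.534 in.
a = 4.534 > h_f = 3.7 in: the block extends into the web. Split into flange-overhang and web parts.
C_f = 0.85 f'_c (b_f − b_w) h_f = 0.85 × 3.5 × (27 − 16) × 3.7 = 121.1 kips.
Remaining web compression depth: a_w = (T − C_f)/(0.85 f'_c b_w) = (364.2 − 121.1)/(0.85 × 3.5 × 16) = 5.107 in.
M_n = C_f(d − h_f/2) + (T − C_f)(d − a_w/2) = 121.1 × (23.7 − 1.85) + 243.1 × (23.7 − 2.5535) = 2646.0 + 5140.7 = 7786.7 kip·in.
M_n = 7786.7/12 = 648.89 kip·ft.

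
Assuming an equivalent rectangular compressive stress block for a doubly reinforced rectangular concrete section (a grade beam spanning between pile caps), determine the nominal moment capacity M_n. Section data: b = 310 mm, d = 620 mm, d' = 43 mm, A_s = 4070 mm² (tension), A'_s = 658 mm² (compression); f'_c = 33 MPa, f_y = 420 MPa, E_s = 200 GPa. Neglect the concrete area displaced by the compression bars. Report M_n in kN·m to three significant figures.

M_n ≈ 930 kN·m

Assume both tension and compression steel yield.
Net tension couple steel: A_s − A'_s = 3412 mm².
a = (A_s − A'_s) f_y / (0.85 f'_c b) = 1433040/(0.85 × 33 × 310) = 164.80 mm.
c = a/β₁ = 164.80/0.814 = 202.46 mm; ε'_s = 0.003(c − d')/c = 0.0024 ≥ f_y/E_s = 0.0021, so compression steel does yield.
M_n = (A_s − A'_s) f_y (d − a/2) + A'_s f_y (d − d') = [1433040 × (620 − 82.4) + 276360 × (620 − 43)] × 10⁻⁶ = 770.40 + 159.46 = 929.86 kN·m.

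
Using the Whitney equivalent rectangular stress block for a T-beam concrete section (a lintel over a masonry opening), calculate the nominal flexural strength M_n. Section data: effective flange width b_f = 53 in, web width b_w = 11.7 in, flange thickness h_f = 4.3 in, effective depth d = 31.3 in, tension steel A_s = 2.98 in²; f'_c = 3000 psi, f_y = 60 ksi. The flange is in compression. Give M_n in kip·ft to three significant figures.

M_n ≈ 457 kip·ft

Tension: T = A_s f_y = 2.98 × 60 = 178.8 kips.
Try a within the flange: a = T/(0.85 f'_c b_f) = 178.8/(0.85 × 3 × 53) = 1.323 in.
Since a = 1.323 ≤ h_f = 4.3 in, the stress block lies entirely in the flange; analyse as a rectangular beam of width b_f.
M_n = T(d − a/2) = 178.8 × (31.3 − 0.6615) = 5478.2 kip·in.
M_n = 5478.2/12 = 456.52 kip·ft.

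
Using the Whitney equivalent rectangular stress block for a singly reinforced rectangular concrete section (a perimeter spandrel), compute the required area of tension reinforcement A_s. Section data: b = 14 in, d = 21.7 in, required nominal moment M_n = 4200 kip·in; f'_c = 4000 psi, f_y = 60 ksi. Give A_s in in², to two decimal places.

A_s ≈ 3.60 in²

From M_n = 0.85 f'_c a b (d − a/2):
a = d − √(d² − 2M_n/(0.85 f'_c b)) = 21.7 − √(21.7² − 2 × 4200/(0.85 × 4 × 14)) = 4.541 in.
A_s = 0.85 f'_c a b / f_y = 0.85 × 4 × 4.541 × 14 / 60 = 3.603 in².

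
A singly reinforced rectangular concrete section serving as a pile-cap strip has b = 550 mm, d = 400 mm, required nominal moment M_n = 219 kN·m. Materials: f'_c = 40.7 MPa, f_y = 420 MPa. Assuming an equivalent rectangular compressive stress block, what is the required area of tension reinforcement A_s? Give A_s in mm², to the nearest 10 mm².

With M_n = 0.85 f'_c a b (d − a/2), solve the quadratic for a:
a = d − √(d² − 2M_n/(0.85 f'_c b)) = 400 − √(400² − 2 × 219×10⁶/(0.85 × 40.7 × 550)) = 29.89 mm.
A_s = 0.85 f'_c a b / f_y = 0.85 × 40.7 × 29.89 × 550 / 420 = 1354.1 mm².

A_s ≈ 1350 mm²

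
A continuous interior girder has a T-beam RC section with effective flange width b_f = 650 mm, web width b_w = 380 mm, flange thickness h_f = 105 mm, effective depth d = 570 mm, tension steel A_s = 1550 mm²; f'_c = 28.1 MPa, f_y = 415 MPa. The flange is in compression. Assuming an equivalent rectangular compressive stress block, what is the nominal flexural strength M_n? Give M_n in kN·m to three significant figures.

M_n ≈ 353 kN·m

Tension: T = A_s f_y = 1550 × 415 = 643250 N.
Try a within the flange: a = T/(0.85 f'_c b_f) = 643250/(0.85 × 28.1 × 650) = 41.43 mm.
Since a = 41.43 ≤ h_f = 105 mm, the stress block lies entirely in the flange; analyse as a rectangular beam of width b_f.
M_n = T(d − a/2) = 643250 × (570 − 20.715) = 353.33 × 10⁶ N·mm.
M_n = 353.33 kN·m.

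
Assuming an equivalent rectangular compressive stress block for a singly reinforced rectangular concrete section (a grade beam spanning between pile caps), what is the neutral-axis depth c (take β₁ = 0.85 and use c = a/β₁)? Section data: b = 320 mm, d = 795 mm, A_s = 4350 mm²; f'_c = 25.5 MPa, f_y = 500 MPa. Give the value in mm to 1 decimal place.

T = A_s f_y = 4350 × 500 = 2175000 N = 2175 kN.
Setting C = 0.85 f'_c a b equal to T: a = 2175000/(0.85 × 25.5 × 320) = 313.581 mm.
With β₁ = 0.85, c = a/β₁ = 313.581/0.85 = 368.9 mm.

c ≈ 368.9 mm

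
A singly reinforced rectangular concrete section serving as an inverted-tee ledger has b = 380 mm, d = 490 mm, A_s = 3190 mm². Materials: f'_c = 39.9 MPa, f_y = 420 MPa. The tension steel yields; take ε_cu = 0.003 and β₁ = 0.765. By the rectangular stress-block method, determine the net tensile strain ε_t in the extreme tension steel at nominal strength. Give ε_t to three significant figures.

a = A_s f_y/(0.85 f'_c b) = 103.96 mm.
β₁ = 0.765, so c = a/β₁ = 103.96/0.765 = 135.90 mm.
From the linear strain diagram with ε_cu = 0.003: ε_t = 0.003 (d − c)/c = 0.003 × (490 − 135.90)/135.90 = 0.00782.
Since ε_t ≥ 0.005, the section is tension-controlled.

ε_t ≈ 0.00782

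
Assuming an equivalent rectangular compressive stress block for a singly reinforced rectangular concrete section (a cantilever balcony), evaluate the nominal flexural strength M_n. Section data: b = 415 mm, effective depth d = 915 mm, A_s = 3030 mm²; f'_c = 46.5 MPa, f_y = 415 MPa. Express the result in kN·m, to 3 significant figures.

M_n ≈ 1100 kN·m

T = A_s f_y = 3030 × 415 = 1257450 N = 1257.45 kN.
From C = T: a = T/(0.85 f'_c b) = 1257450/(0.85 × 46.5 × 415) = 76.66 mm.
M_n = T(d − a/2) = 1257.45 kN × (915 − 38.33) mm = 1102.37 kN·m.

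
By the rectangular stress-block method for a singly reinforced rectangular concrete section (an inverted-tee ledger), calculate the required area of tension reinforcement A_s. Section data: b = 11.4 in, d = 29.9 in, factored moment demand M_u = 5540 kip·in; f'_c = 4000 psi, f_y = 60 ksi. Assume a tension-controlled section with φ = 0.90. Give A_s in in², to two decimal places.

M_n = M_u/φ = 5540/0.90 = 6155.56 kip·in.
From M_n = 0.85 f'_c a b (d − a/2):
a = d − √(d² − 2M_n/(0.85 f'_c b)) = 29.9 − √(29.9² − 2 × 6155.56/(0.85 × 4 × 11.4)) = 5.892 in.
A_s = 0.85 f'_c a b / f_y = 0.85 × 4 × 5.892 × 11.4 / 60 = 3.806 in².

A_s ≈ 3.81 in²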